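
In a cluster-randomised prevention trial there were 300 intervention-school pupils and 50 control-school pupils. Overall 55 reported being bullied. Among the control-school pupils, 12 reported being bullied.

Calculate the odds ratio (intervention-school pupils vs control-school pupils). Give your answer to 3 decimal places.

OR: 0.530

intervention-school pupils with the outcome: 55 − 12 = 43
intervention-school pupils without the outcome: 300 − 43 = 257
control-school pupils without the outcome: 50 − 12 = 38
odds, intervention-school pupils = 43/257 = 0.1673
odds, control-school pupils = 12/38 = 0.3158
OR = 0.1673 / 0.3158 = 0.530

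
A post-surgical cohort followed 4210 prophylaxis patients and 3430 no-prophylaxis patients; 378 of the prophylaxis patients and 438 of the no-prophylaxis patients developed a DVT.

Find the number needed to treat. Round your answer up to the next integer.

NNT = 27

risk, prophylaxis patients = 378/4210 = 0.089786
risk, no-prophylaxis patients = 438/3430 = 0.127697
absolute risk difference = 0.037911
1 / 0.037911 = 26.378 → round up → 27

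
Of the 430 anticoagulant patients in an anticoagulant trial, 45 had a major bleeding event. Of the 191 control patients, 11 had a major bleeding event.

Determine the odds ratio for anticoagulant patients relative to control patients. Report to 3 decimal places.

odds, anticoagulant patients = 45/385 = 0.1169
odds, control patients = 11/180 = 0.0611
OR = 0.1169 / 0.0611 = 1.913

OR: 1.913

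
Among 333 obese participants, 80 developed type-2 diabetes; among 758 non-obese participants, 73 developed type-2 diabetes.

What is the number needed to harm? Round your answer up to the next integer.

risk, obese participants = 80/333 = 0.240240
risk, non-obese participants = 73/758 = 0.096306
absolute risk difference = 0.143934
1 / 0.143934 = 6.948 → round up → 7

7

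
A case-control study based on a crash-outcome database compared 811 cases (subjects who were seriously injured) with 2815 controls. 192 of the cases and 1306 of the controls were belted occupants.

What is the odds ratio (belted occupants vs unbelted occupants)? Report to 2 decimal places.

OR = (192 × 1509) / (1306 × 619) = 289728/808414 ≈ 0.36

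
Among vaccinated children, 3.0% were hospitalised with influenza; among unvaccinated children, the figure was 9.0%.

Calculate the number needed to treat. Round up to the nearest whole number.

absolute risk difference = 0.060000
1 / 0.060000 = 16.667 → round up → 17

17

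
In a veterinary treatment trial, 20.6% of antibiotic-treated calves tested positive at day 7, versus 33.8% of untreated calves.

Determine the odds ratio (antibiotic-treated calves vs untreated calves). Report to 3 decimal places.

OR ≈ 0.508

odds, antibiotic-treated calves = 0.2060/0.7940 = 0.2594
odds, untreated calves = 0.3380/0.6620 = 0.5106
OR = 0.2594 / 0.5106 = 0.508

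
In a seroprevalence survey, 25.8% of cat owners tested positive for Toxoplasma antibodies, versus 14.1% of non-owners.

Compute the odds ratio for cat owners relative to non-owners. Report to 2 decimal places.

odds, cat owners = 0.2580/0.7420 = 0.3477
odds, non-owners = 0.1410/0.8590 = 0.1641
OR = 0.3477 / 0.1641 = 2.12

OR = 2.12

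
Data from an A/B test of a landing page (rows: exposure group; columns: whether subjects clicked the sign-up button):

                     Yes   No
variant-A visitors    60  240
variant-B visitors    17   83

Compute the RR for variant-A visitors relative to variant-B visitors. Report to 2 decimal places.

risk, variant-A visitors = 60/300 = 0.2000
risk, variant-B visitors = 17/100 = 0.1700
RR = 0.2000 / 0.1700 = 1.18

RR: 1.18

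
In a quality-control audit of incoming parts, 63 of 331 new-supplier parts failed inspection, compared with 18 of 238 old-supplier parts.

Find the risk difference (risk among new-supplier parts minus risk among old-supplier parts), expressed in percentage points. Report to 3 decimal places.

RD = 11.470

risk, new-supplier parts = 63/331 = 0.1903
risk, old-supplier parts = 18/238 = 0.0756
risk difference = 0.1903 − 0.0756 = 0.1147 → 11.470 percentage points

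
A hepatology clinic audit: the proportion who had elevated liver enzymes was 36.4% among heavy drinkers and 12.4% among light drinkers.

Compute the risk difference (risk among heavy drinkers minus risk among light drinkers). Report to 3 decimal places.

risk difference = 0.3640 − 0.1240 = 0.240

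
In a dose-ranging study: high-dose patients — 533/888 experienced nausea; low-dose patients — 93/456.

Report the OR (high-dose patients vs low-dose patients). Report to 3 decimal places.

OR = (533 × 363) / (355 × 93) = 193479/33015 ≈ 5.860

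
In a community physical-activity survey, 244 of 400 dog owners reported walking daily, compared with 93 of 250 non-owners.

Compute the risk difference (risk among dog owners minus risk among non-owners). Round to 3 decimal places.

risk, dog owners = 244/400 = 0.6100
risk, non-owners = 93/250 = 0.3720
risk difference = 0.6100 − 0.3720 = 0.238

RD = 0.238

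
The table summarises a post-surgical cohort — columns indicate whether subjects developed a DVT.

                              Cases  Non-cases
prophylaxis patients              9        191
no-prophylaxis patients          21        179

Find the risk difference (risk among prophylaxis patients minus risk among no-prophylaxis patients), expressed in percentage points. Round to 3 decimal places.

-6.000

risk, prophylaxis patients = 9/200 = 0.04500
risk, no-prophylaxis patients = 21/200 = 0.10500
risk difference = 0.04500 − 0.10500 = -0.06000 → -6.000 percentage points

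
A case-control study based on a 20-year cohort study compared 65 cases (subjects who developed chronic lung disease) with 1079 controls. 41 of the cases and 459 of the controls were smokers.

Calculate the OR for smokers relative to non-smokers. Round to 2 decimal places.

2.31

odds, smokers = 41/459 = 0.08932
odds, non-smokers = 24/620 = 0.03871
OR = 0.08932 / 0.03871 = 2.31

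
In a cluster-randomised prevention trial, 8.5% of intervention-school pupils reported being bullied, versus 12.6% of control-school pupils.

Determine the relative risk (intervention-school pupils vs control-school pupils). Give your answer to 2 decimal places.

RR = 0.0850 / 0.1260 = 0.67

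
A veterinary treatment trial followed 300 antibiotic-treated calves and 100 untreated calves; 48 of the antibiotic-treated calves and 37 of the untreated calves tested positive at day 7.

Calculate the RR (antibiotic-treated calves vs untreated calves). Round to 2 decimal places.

risk, antibiotic-treated calves = 48/300 = 0.1600
risk, untreated calves = 37/100 = 0.3700
RR = 0.1600 / 0.3700 = 0.43

RR = 0.43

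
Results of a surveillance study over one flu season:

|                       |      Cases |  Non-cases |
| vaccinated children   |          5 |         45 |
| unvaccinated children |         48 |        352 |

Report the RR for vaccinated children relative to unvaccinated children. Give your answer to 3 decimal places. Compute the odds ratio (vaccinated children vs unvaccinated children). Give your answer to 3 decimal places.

RR = 0.833; OR = 0.815

risk, vaccinated children = 5/50 = 0.1000
risk, unvaccinated children = 48/400 = 0.1200
RR = 0.1000 / 0.1200 = 0.833
odds, vaccinated children = 5/45 = 0.1111
odds, unvaccinated children = 48/352 = 0.1364
OR = 0.1111 / 0.1364 = 0.815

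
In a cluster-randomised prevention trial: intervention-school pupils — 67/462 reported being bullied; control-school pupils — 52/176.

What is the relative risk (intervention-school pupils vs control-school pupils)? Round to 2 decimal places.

RR ≈ 0.49

risk, intervention-school pupils = 67/462 = 0.1450
risk, control-school pupils = 52/176 = 0.2955
RR = 0.1450 / 0.2955 = 0.49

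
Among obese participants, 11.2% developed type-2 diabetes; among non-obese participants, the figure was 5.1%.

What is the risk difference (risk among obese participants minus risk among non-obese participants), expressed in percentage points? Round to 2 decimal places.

RD: 6.10

risk difference = 0.1120 − 0.0510 = 0.0610 → 6.10 percentage points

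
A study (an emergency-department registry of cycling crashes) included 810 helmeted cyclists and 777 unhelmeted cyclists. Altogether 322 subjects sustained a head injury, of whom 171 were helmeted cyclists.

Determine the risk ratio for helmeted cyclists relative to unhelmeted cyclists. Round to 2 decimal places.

helmeted cyclists without the outcome: 810 − 171 = 639
unhelmeted cyclists with the outcome: 322 − 171 = 151
unhelmeted cyclists without the outcome: 777 − 151 = 626
risk, helmeted cyclists = 171/810 = 0.2111
risk, unhelmeted cyclists = 151/777 = 0.1943
RR = 0.2111 / 0.1943 = 1.09

RR: 1.09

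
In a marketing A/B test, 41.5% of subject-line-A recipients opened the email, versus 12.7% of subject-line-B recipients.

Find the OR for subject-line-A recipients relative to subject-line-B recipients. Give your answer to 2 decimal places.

OR ≈ 4.88

odds, subject-line-A recipients = 0.4150/0.5850 = 0.7094
odds, subject-line-B recipients = 0.1270/0.8730 = 0.1455
OR = 0.7094 / 0.1455 = 4.88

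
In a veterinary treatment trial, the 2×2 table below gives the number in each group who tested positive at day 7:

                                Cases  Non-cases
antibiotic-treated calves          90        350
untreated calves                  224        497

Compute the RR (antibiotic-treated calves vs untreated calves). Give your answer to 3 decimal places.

0.658

risk, antibiotic-treated calves = 90/440 = 0.2045
risk, untreated calves = 224/721 = 0.3107
RR = 0.2045 / 0.3107 = 0.658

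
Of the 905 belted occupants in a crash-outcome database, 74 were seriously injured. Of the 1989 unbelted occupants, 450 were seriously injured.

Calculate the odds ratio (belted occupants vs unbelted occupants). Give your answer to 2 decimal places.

OR = (74 × 1539) / (831 × 450) = 113886/373950 ≈ 0.30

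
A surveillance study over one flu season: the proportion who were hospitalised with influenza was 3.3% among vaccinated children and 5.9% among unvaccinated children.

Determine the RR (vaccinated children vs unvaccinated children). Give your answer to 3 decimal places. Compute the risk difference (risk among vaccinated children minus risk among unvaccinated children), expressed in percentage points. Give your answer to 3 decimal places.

RR = 0.559; RD = -2.600

RR = 0.03300 / 0.05900 = 0.559
risk difference = 0.03300 − 0.05900 = -0.02600 → -2.600 percentage points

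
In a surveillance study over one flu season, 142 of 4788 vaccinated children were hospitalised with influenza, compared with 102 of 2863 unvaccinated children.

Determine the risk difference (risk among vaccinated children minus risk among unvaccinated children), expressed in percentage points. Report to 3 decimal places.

risk, vaccinated children = 142/4788 = 0.02966
risk, unvaccinated children = 102/2863 = 0.03563
risk difference = 0.02966 − 0.03563 = -0.00597 → -0.597 percentage points

-0.597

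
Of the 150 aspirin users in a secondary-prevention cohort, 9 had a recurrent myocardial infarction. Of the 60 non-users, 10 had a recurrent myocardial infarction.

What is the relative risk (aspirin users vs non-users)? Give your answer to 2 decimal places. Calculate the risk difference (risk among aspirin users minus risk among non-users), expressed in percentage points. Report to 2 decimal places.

RR = 0.36; RD = -10.67

risk, aspirin users = 9/150 = 0.0600
risk, non-users = 10/60 = 0.1667
RR = 0.0600 / 0.1667 = 0.36
risk difference = 0.0600 − 0.1667 = -0.1067 → -10.67 percentage points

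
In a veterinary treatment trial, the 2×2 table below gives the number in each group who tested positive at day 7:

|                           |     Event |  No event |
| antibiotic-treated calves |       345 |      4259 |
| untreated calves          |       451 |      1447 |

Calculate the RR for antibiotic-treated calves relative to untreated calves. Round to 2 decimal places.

RR: 0.32

risk, antibiotic-treated calves = 345/4604 = 0.0749
risk, untreated calves = 451/1898 = 0.2376
RR = 0.0749 / 0.2376 = 0.32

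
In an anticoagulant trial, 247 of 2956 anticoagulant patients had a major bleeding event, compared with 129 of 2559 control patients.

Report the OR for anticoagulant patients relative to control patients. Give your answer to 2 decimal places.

OR = (247 × 2430) / (2709 × 129) = 600210/349461 ≈ 1.72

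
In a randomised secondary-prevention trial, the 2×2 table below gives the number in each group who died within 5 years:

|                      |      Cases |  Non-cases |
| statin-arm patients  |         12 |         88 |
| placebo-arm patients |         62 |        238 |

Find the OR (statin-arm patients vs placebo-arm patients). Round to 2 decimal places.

OR ≈ 0.52

odds, statin-arm patients = 12/88 = 0.1364
odds, placebo-arm patients = 62/238 = 0.2605
OR = 0.1364 / 0.2605 = 0.52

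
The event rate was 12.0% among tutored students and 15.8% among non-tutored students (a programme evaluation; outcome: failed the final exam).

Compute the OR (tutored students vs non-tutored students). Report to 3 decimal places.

0.727

odds, tutored students = 0.1200/0.8800 = 0.1364
odds, non-tutored students = 0.1580/0.8420 = 0.1876
OR = 0.1364 / 0.1876 = 0.727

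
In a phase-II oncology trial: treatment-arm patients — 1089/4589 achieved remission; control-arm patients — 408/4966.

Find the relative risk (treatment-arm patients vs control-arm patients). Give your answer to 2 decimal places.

RR: 2.89

risk, treatment-arm patients = 1089/4589 = 0.2373
risk, control-arm patients = 408/4966 = 0.0822
RR = 0.2373 / 0.0822 = 2.89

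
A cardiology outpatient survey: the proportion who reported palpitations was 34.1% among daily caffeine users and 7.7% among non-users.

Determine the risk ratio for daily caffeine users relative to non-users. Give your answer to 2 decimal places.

RR = 0.3410 / 0.0770 = 4.43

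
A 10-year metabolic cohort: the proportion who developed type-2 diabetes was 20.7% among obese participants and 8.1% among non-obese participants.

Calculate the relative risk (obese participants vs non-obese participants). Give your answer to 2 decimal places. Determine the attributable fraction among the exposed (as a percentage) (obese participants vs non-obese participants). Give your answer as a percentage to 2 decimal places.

RR = 2.56; AR% = 60.87%

RR = 0.2070 / 0.0810 = 2.56
AR% = (0.2070 − 0.0810) / 0.2070 = 0.6087 → 60.87%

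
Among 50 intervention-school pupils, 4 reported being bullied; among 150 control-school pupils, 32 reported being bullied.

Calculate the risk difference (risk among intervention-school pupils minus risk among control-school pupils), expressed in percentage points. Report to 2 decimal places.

risk, intervention-school pupils = 4/50 = 0.0800
risk, control-school pupils = 32/150 = 0.2133
risk difference = 0.0800 − 0.2133 = -0.1333 → -13.33 percentage points

-13.33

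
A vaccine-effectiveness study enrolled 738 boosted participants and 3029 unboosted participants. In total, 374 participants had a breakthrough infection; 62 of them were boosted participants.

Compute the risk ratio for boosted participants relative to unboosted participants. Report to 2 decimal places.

boosted participants without the outcome: 738 − 62 = 676
unboosted participants with the outcome: 374 − 62 = 312
unboosted participants without the outcome: 3029 − 312 = 2717
risk, boosted participants = 62/738 = 0.0840
risk, unboosted participants = 312/3029 = 0.1030
RR = 0.0840 / 0.1030 = 0.82

RR = 0.82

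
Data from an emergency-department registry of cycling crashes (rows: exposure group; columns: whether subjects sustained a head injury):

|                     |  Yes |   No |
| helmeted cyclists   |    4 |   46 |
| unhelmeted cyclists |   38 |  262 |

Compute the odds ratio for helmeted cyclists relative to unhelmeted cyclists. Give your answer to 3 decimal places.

OR = (4 × 262) / (46 × 38) = 1048/1748 ≈ 0.600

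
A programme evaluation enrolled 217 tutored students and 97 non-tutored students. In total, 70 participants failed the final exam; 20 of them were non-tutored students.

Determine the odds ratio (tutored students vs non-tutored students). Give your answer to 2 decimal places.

1.15

tutored students with the outcome: 70 − 20 = 50
tutored students without the outcome: 217 − 50 = 167
non-tutored students without the outcome: 97 − 20 = 77
odds, tutored students = 50/167 = 0.2994
odds, non-tutored students = 20/77 = 0.2597
OR = 0.2994 / 0.2597 = 1.15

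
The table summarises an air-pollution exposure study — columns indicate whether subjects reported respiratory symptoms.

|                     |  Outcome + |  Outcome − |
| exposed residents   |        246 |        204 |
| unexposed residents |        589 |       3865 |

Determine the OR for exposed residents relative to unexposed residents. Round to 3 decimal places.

odds, exposed residents = 246/204 = 1.2059
odds, unexposed residents = 589/3865 = 0.1524
OR = 1.2059 / 0.1524 = 7.913

7.913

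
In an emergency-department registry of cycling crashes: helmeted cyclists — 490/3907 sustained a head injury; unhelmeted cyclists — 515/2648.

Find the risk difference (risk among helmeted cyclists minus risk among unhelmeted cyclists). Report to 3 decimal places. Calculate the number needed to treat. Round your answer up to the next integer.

RD = -0.069; NNT = 15

risk, helmeted cyclists = 490/3907 = 0.1254
risk, unhelmeted cyclists = 515/2648 = 0.1945
risk difference = 0.1254 − 0.1945 = -0.069
absolute risk difference = 0.069070
1 / 0.069070 = 14.478 → round up → 15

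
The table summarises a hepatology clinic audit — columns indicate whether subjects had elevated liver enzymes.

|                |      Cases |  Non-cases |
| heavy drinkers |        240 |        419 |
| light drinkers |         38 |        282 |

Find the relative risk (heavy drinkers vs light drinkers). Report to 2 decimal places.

RR ≈ 3.07

risk, heavy drinkers = 240/659 = 0.3642
risk, light drinkers = 38/320 = 0.1187
RR = 0.3642 / 0.1187 = 3.07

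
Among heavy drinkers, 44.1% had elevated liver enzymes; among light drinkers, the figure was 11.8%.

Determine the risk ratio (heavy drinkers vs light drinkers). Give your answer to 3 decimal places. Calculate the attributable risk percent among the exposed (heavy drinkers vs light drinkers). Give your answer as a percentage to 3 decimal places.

RR = 0.4410 / 0.1180 = 3.737
AR% = (0.4410 − 0.1180) / 0.4410 = 0.7324 → 73.243%

RR = 3.737; AR% = 73.243%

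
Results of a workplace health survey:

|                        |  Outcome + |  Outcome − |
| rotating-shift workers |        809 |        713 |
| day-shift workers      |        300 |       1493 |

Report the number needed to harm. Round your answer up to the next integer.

NNH = 3

risk, rotating-shift workers = 809/1522 = 0.531537
risk, day-shift workers = 300/1793 = 0.167317
absolute risk difference = 0.364220
1 / 0.364220 = 2.746 → round up → 3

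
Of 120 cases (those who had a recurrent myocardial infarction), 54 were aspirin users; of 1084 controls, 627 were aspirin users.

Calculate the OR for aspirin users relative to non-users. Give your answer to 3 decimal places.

OR = (54 × 457) / (627 × 66) = 24678/41382 ≈ 0.596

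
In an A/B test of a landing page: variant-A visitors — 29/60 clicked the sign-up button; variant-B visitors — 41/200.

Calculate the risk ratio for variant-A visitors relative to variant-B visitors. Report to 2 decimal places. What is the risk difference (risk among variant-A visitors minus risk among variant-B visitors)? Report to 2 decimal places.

risk, variant-A visitors = 29/60 = 0.4833
risk, variant-B visitors = 41/200 = 0.2050
RR = 0.4833 / 0.2050 = 2.36
risk difference = 0.4833 − 0.2050 = 0.28

RR = 2.36; RD = 0.28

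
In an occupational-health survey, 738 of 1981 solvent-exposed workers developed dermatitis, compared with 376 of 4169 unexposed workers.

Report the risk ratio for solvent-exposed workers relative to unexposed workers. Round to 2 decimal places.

4.13

risk, solvent-exposed workers = 738/1981 = 0.3725
risk, unexposed workers = 376/4169 = 0.0902
RR = 0.3725 / 0.0902 = 4.13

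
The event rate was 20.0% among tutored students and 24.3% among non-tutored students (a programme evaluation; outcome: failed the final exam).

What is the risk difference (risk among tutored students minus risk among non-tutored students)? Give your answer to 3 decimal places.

risk difference = 0.2000 − 0.2430 = -0.043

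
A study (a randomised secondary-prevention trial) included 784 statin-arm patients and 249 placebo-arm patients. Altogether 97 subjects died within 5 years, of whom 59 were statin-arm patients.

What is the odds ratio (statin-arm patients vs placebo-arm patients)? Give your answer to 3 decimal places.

statin-arm patients without the outcome: 784 − 59 = 725
placebo-arm patients with the outcome: 97 − 59 = 38
placebo-arm patients without the outcome: 249 − 38 = 211
OR = (59 × 211) / (725 × 38) = 12449/27550 ≈ 0.452

OR: 0.452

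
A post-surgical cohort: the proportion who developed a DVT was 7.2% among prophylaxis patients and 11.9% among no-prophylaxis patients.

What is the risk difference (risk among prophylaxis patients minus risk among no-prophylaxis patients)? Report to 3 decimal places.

risk difference = 0.0720 − 0.1190 = -0.047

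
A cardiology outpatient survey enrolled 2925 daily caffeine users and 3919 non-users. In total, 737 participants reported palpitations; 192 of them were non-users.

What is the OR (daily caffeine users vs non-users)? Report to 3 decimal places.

OR: 4.445

daily caffeine users with the outcome: 737 − 192 = 545
daily caffeine users without the outcome: 2925 − 545 = 2380
non-users without the outcome: 3919 − 192 = 3727
odds, daily caffeine users = 545/2380 = 0.22899
odds, non-users = 192/3727 = 0.05152
OR = 0.22899 / 0.05152 = 4.445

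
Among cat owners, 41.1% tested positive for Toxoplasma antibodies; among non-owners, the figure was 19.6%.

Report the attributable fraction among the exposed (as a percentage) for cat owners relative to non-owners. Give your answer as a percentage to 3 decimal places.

AR% = (0.4110 − 0.1960) / 0.4110 = 0.5231 → 52.311%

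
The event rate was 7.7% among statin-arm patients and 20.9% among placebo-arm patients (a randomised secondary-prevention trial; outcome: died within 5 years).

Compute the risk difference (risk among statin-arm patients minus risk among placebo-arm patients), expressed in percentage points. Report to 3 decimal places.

RD = -13.200

risk difference = 0.0770 − 0.2090 = -0.1320 → -13.200 percentage points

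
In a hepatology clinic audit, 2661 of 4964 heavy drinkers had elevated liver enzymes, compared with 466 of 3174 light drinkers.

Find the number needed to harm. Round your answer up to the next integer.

NNH = 3

risk, heavy drinkers = 2661/4964 = 0.536060
risk, light drinkers = 466/3174 = 0.146818
absolute risk difference = 0.389242
1 / 0.389242 = 2.569 → round up → 3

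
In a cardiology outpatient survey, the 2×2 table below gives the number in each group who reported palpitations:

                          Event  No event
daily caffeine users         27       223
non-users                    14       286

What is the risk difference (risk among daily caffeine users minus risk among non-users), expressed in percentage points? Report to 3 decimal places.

6.133

risk, daily caffeine users = 27/250 = 0.10800
risk, non-users = 14/300 = 0.04667
risk difference = 0.10800 − 0.04667 = 0.06133 → 6.133 percentage points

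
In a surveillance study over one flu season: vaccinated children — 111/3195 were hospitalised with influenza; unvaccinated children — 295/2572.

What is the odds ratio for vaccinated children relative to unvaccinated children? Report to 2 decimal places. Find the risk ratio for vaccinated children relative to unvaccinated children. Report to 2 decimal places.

odds, vaccinated children = 111/3084 = 0.03599
odds, unvaccinated children = 295/2277 = 0.12956
OR = 0.03599 / 0.12956 = 0.28
risk, vaccinated children = 111/3195 = 0.03474
risk, unvaccinated children = 295/2572 = 0.11470
RR = 0.03474 / 0.11470 = 0.30

OR = 0.28; RR = 0.30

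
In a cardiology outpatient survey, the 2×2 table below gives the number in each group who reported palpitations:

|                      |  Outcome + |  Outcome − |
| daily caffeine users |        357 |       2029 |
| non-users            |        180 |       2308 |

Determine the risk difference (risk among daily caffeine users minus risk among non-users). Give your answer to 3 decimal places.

RD ≈ 0.077

risk, daily caffeine users = 357/2386 = 0.1496
risk, non-users = 180/2488 = 0.0723
risk difference = 0.1496 − 0.0723 = 0.077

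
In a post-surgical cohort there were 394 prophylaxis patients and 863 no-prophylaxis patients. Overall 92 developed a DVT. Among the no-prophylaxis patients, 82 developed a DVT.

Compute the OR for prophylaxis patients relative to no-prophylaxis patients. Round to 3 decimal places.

OR = 0.248

prophylaxis patients with the outcome: 92 − 82 = 10
prophylaxis patients without the outcome: 394 − 10 = 384
no-prophylaxis patients without the outcome: 863 − 82 = 781
OR = (10 × 781) / (384 × 82) = 7810/31488 ≈ 0.248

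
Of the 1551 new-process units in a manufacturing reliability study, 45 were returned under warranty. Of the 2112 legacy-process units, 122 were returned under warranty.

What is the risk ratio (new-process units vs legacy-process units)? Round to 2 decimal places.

0.50

risk, new-process units = 45/1551 = 0.02901
risk, legacy-process units = 122/2112 = 0.05777
RR = 0.02901 / 0.05777 = 0.50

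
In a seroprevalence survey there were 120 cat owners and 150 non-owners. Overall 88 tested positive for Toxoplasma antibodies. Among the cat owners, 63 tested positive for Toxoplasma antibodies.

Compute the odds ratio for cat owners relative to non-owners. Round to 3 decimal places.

5.526

cat owners without the outcome: 120 − 63 = 57
non-owners with the outcome: 88 − 63 = 25
non-owners without the outcome: 150 − 25 = 125
odds, cat owners = 63/57 = 1.1053
odds, non-owners = 25/125 = 0.2000
OR = 1.1053 / 0.2000 = 5.526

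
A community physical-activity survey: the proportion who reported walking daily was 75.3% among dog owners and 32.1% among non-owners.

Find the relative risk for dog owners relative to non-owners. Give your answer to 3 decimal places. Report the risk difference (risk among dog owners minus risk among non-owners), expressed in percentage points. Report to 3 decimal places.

RR = 0.7530 / 0.3210 = 2.346
risk difference = 0.7530 − 0.3210 = 0.4320 → 43.200 percentage points

RR = 2.346; RD = 43.200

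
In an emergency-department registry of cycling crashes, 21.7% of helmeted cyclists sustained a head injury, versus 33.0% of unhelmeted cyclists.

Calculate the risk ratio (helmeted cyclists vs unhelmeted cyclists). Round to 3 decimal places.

RR = 0.2170 / 0.3300 = 0.658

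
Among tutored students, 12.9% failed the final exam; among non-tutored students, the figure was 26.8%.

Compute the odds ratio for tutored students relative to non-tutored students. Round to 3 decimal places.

odds, tutored students = 0.1290/0.8710 = 0.1481
odds, non-tutored students = 0.2680/0.7320 = 0.3661
OR = 0.1481 / 0.3661 = 0.405

OR: 0.405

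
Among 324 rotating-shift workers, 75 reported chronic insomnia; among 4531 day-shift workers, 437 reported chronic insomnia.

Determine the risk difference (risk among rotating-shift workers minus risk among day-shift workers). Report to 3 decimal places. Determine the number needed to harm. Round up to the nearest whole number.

RD = 0.135; NNH = 8

risk, rotating-shift workers = 75/324 = 0.2315
risk, day-shift workers = 437/4531 = 0.0964
risk difference = 0.2315 − 0.0964 = 0.135
absolute risk difference = 0.135035
1 / 0.135035 = 7.405 → round up → 8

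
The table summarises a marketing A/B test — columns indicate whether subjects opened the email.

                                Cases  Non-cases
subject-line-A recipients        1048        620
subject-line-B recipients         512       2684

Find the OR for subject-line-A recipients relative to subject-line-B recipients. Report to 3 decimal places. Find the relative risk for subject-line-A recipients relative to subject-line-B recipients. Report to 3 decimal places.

OR = (1048 × 2684) / (620 × 512) = 2812832/317440 ≈ 8.861
risk, subject-line-A recipients = 1048/1668 = 0.6283
risk, subject-line-B recipients = 512/3196 = 0.1602
RR = 0.6283 / 0.1602 = 3.922

OR = 8.861; RR = 3.922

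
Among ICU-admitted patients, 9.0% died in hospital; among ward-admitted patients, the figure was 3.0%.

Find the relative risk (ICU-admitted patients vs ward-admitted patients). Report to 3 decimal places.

RR = 0.09000 / 0.03000 = 3.000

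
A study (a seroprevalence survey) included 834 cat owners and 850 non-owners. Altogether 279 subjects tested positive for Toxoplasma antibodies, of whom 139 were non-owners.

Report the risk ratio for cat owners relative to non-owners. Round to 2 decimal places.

cat owners with the outcome: 279 − 139 = 140
cat owners without the outcome: 834 − 140 = 694
non-owners without the outcome: 850 − 139 = 711
risk, cat owners = 140/834 = 0.1679
risk, non-owners = 139/850 = 0.1635
RR = 0.1679 / 0.1635 = 1.03

RR ≈ 1.03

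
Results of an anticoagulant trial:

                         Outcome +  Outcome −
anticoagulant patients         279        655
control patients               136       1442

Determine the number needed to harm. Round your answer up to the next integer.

5

risk, anticoagulant patients = 279/934 = 0.298715
risk, control patients = 136/1578 = 0.086185
absolute risk difference = 0.212530
1 / 0.212530 = 4.705 → round up → 5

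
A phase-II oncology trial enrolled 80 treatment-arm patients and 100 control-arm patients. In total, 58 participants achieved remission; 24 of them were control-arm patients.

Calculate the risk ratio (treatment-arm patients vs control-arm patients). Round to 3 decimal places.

treatment-arm patients with the outcome: 58 − 24 = 34
treatment-arm patients without the outcome: 80 − 34 = 46
control-arm patients without the outcome: 100 − 24 = 76
risk, treatment-arm patients = 34/80 = 0.4250
risk, control-arm patients = 24/100 = 0.2400
RR = 0.4250 / 0.2400 = 1.771

1.771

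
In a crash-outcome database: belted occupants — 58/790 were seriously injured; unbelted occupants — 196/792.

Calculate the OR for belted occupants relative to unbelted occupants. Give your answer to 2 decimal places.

odds, belted occupants = 58/732 = 0.0792
odds, unbelted occupants = 196/596 = 0.3289
OR = 0.0792 / 0.3289 = 0.24

OR ≈ 0.24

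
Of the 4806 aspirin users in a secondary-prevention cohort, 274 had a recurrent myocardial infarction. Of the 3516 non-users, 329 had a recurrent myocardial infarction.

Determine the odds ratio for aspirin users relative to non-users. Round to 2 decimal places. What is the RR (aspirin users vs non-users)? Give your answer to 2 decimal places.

odds, aspirin users = 274/4532 = 0.0605
odds, non-users = 329/3187 = 0.1032
OR = 0.0605 / 0.1032 = 0.59
risk, aspirin users = 274/4806 = 0.0570
risk, non-users = 329/3516 = 0.0936
RR = 0.0570 / 0.0936 = 0.61

OR = 0.59; RR = 0.61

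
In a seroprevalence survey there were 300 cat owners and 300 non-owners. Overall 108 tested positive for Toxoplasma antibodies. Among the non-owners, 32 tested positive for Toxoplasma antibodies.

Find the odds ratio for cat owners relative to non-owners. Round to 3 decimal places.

cat owners with the outcome: 108 − 32 = 76
cat owners without the outcome: 300 − 76 = 224
non-owners without the outcome: 300 − 32 = 268
odds, cat owners = 76/224 = 0.3393
odds, non-owners = 32/268 = 0.1194
OR = 0.3393 / 0.1194 = 2.842

OR = 2.842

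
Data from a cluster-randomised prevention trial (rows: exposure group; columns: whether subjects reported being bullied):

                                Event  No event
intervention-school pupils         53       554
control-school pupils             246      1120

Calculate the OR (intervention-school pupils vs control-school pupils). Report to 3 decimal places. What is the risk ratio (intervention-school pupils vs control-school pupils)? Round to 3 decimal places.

OR = 0.436; RR = 0.485

odds, intervention-school pupils = 53/554 = 0.0957
odds, control-school pupils = 246/1120 = 0.2196
OR = 0.0957 / 0.2196 = 0.436
risk, intervention-school pupils = 53/607 = 0.0873
risk, control-school pupils = 246/1366 = 0.1801
RR = 0.0873 / 0.1801 = 0.485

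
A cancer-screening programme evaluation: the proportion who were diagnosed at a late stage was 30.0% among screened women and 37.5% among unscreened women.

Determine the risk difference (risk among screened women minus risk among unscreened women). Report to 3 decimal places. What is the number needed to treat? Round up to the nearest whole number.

RD = -0.075; NNT = 14

risk difference = 0.3000 − 0.3750 = -0.075
absolute risk difference = 0.075000
1 / 0.075000 = 13.333 → round up → 14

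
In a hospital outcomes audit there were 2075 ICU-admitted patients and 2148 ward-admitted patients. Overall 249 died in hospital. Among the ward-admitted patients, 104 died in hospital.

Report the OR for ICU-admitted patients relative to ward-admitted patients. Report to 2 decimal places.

ICU-admitted patients with the outcome: 249 − 104 = 145
ICU-admitted patients without the outcome: 2075 − 145 = 1930
ward-admitted patients without the outcome: 2148 − 104 = 2044
odds, ICU-admitted patients = 145/1930 = 0.07513
odds, ward-admitted patients = 104/2044 = 0.05088
OR = 0.07513 / 0.05088 = 1.48

OR ≈ 1.48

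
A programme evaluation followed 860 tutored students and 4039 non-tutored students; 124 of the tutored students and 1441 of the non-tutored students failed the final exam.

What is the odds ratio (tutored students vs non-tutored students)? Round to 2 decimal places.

OR = (124 × 2598) / (736 × 1441) = 322152/1060576 ≈ 0.30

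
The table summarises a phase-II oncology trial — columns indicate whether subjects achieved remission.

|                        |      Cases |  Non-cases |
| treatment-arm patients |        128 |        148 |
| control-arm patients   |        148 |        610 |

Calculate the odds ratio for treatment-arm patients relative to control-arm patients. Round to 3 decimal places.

OR = 3.565

odds, treatment-arm patients = 128/148 = 0.8649
odds, control-arm patients = 148/610 = 0.2426
OR = 0.8649 / 0.2426 = 3.565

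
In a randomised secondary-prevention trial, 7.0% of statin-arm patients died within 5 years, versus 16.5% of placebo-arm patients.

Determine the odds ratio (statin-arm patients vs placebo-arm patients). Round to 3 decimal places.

odds, statin-arm patients = 0.0700/0.9300 = 0.0753
odds, placebo-arm patients = 0.1650/0.8350 = 0.1976
OR = 0.0753 / 0.1976 = 0.381

OR ≈ 0.381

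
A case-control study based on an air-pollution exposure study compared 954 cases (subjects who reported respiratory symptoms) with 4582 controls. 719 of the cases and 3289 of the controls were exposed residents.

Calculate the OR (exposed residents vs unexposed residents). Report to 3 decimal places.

1.203

odds, exposed residents = 719/3289 = 0.2186
odds, unexposed residents = 235/1293 = 0.1817
OR = 0.2186 / 0.1817 = 1.203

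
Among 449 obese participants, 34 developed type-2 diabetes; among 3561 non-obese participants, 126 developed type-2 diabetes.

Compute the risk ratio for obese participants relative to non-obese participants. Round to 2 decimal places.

2.14

risk, obese participants = 34/449 = 0.07572
risk, non-obese participants = 126/3561 = 0.03538
RR = 0.07572 / 0.03538 = 2.14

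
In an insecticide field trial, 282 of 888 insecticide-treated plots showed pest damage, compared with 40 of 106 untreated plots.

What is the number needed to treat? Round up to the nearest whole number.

risk, insecticide-treated plots = 282/888 = 0.317568
risk, untreated plots = 40/106 = 0.377358
absolute risk difference = 0.059791
1 / 0.059791 = 16.725 → round up → 17

17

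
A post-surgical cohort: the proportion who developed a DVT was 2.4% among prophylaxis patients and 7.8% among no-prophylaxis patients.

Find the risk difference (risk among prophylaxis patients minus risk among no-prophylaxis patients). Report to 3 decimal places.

risk difference = 0.02400 − 0.07800 = -0.054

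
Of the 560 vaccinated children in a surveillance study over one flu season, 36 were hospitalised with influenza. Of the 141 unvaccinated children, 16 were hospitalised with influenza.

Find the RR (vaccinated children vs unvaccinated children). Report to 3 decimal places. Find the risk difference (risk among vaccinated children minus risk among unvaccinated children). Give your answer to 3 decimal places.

risk, vaccinated children = 36/560 = 0.0643
risk, unvaccinated children = 16/141 = 0.1135
RR = 0.0643 / 0.1135 = 0.567
risk difference = 0.0643 − 0.1135 = -0.049

RR = 0.567; RD = -0.049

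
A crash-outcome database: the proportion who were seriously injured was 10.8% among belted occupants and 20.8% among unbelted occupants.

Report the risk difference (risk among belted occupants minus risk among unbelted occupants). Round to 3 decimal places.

risk difference = 0.1080 − 0.2080 = -0.100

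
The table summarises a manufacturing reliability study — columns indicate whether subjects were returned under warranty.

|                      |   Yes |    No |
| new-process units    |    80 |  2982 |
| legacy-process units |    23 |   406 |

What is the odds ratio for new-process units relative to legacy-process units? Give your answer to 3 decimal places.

odds, new-process units = 80/2982 = 0.02683
odds, legacy-process units = 23/406 = 0.05665
OR = 0.02683 / 0.05665 = 0.474

OR ≈ 0.474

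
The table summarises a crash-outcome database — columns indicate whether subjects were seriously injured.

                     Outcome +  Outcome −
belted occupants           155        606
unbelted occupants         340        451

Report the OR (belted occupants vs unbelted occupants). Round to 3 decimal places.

odds, belted occupants = 155/606 = 0.2558
odds, unbelted occupants = 340/451 = 0.7539
OR = 0.2558 / 0.7539 = 0.339

0.339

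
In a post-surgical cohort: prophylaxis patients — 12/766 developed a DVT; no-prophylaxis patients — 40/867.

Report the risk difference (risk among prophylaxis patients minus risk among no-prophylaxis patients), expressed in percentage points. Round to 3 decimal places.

risk, prophylaxis patients = 12/766 = 0.01567
risk, no-prophylaxis patients = 40/867 = 0.04614
risk difference = 0.01567 − 0.04614 = -0.03047 → -3.047 percentage points

-3.047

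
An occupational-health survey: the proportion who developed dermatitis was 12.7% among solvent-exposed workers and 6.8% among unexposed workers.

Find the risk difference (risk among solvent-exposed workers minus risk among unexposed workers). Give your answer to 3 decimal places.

risk difference = 0.1270 − 0.0680 = 0.059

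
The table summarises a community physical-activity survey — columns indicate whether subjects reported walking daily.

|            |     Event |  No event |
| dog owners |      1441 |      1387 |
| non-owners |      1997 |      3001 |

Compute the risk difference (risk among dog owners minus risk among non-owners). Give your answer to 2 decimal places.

0.11

risk, dog owners = 1441/2828 = 0.5095
risk, non-owners = 1997/4998 = 0.3996
risk difference = 0.5095 − 0.3996 = 0.11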